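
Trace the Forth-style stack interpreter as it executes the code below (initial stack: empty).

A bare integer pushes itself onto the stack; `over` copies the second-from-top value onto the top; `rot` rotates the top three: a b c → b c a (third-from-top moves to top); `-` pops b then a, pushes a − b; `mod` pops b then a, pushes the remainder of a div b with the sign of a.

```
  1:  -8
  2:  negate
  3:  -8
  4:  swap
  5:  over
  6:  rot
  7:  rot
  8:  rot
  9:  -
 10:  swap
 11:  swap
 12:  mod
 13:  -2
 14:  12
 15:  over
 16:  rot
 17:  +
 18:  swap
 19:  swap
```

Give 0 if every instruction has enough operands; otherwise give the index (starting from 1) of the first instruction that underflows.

-8      -8
negate  8
-8      8 -8
swap    -8 8
over    -8 8 -8
rot     8 -8 -8
rot     -8 -8 8
rot     -8 8 -8
-       -8 16
swap    16 -8
swap    -8 16
mod     -8
-2      -8 -2
12      -8 -2 12
over    -8 -2 12 -2
rot     -8 12 -2 -2
+       -8 12 -4
swap    -8 -4 12
swap    -8 12 -4

0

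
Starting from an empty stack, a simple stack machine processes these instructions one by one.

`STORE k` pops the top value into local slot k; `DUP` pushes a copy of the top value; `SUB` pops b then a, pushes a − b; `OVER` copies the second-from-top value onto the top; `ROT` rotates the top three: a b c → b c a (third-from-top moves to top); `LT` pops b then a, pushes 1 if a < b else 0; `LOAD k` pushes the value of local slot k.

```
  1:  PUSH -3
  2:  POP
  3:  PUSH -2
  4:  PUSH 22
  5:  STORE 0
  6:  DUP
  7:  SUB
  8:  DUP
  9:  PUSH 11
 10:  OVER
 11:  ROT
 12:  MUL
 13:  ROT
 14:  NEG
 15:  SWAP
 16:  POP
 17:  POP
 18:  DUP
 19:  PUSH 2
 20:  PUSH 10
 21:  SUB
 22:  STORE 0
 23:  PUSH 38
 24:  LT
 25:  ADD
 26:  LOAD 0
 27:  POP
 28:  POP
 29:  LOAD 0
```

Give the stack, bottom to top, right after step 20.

PUSH -3  [-3]
POP      []
PUSH -2  [-2]
PUSH 22  [-2, 22]
STORE 0  [-2]
DUP      [-2, -2]
SUB      [0]
DUP      [0, 0]
PUSH 11  [0, 0, 11]
OVER     [0, 0, 11, 0]
ROT      [0, 11, 0, 0]
MUL      [0, 11, 0]
ROT      [11, 0, 0]
NEG      [11, 0, 0]
SWAP     [11, 0, 0]
POP      [11, 0]
POP      [11]
DUP      [11, 11]
PUSH 2   [11, 11, 2]
PUSH 10  [11, 11, 2, 10]

[11, 11, 2, 10]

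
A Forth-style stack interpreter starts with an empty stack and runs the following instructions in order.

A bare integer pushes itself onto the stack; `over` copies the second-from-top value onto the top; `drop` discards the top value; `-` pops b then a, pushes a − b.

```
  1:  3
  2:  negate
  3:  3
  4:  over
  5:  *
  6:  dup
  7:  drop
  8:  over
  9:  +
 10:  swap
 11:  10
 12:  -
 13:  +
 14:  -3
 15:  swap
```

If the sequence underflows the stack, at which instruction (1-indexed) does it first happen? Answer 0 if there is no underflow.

3       [3]
negate  [-3]
3       [-3, 3]
over    [-3, 3, -3]
*       [-3, -9]
dup     [-3, -9, -9]
drop    [-3, -9]
over    [-3, -9, -3]
+       [-3, -12]
swap    [-12, -3]
10      [-12, -3, 10]
-       [-12, -13]
+       [-25]
-3      [-25, -3]
swap    [-3, -25]

0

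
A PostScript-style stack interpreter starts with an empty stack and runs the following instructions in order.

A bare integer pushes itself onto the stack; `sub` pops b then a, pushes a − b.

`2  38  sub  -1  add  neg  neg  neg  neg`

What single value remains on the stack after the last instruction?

-37

2    [2]
38   [2, 38]
sub  [-36]
-1   [-36, -1]
add  [-37]
neg  [37]
neg  [-37]
neg  [37]
neg  [-37]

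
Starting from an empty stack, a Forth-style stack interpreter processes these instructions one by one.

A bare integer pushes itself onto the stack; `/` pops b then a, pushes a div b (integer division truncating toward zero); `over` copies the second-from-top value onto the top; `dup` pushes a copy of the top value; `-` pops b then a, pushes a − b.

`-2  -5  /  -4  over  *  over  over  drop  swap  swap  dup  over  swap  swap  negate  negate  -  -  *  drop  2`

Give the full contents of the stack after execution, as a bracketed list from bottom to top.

[0, 2]

-2     -> [-2]
-5     -> [-2, -5]
/      -> [0]
-4     -> [0, -4]
over   -> [0, -4, 0]
*      -> [0, 0]
over   -> [0, 0, 0]
over   -> [0, 0, 0, 0]
drop   -> [0, 0, 0]
swap   -> [0, 0, 0]
swap   -> [0, 0, 0]
dup    -> [0, 0, 0, 0]
over   -> [0, 0, 0, 0, 0]
swap   -> [0, 0, 0, 0, 0]
swap   -> [0, 0, 0, 0, 0]
negate -> [0, 0, 0, 0, 0]
negate -> [0, 0, 0, 0, 0]
-      -> [0, 0, 0, 0]
-      -> [0, 0, 0]
*      -> [0, 0]
drop   -> [0]
2      -> [0, 2]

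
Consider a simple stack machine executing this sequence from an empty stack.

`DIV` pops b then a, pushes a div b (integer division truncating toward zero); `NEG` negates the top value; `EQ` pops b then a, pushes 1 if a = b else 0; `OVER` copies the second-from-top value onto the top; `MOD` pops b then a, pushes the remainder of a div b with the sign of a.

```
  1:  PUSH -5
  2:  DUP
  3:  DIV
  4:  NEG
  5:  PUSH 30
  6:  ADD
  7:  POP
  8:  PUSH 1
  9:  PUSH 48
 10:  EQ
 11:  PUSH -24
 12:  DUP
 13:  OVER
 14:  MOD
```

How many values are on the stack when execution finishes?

3

PUSH -5   [-5]
DUP       [-5, -5]
DIV       [1]
NEG       [-1]
PUSH 30   [-1, 30]
ADD       [29]
POP       []
PUSH 1    [1]
PUSH 48   [1, 48]
EQ        [0]
PUSH -24  [0, -24]
DUP       [0, -24, -24]
OVER      [0, -24, -24, -24]
MOD       [0, -24, 0]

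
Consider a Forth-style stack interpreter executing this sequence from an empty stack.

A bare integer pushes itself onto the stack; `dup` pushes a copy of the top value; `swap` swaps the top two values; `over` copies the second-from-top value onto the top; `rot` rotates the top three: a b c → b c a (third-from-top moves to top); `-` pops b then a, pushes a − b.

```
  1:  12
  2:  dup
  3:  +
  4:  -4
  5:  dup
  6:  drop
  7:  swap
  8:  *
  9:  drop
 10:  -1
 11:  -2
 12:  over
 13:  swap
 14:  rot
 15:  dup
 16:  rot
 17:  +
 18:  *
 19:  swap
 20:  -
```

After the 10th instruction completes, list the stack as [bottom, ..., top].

[-1]

12   : [12]
dup  : [12, 12]
+    : [24]
-4   : [24, -4]
dup  : [24, -4, -4]
drop : [24, -4]
swap : [-4, 24]
*    : [-96]
drop : []
-1   : [-1]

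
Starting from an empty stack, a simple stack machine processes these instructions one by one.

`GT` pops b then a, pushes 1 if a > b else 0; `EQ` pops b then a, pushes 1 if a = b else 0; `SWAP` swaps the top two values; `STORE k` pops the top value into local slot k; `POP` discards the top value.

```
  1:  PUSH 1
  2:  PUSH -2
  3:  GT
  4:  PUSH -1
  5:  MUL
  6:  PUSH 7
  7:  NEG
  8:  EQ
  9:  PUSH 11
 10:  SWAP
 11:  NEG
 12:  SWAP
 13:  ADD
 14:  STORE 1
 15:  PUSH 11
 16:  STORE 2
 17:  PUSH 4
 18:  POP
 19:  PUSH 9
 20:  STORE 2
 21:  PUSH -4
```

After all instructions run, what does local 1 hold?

11

PUSH 1   1
PUSH -2  1 -2
GT       1
PUSH -1  1 -1
MUL      -1
PUSH 7   -1 7
NEG      -1 -7
EQ       0
PUSH 11  0 11
SWAP     11 0
NEG      11 0
SWAP     0 11
ADD      11
STORE 1  (empty)
PUSH 11  11
STORE 2  (empty)
PUSH 4   4
POP      (empty)
PUSH 9   9
STORE 2  (empty)
PUSH -4  -4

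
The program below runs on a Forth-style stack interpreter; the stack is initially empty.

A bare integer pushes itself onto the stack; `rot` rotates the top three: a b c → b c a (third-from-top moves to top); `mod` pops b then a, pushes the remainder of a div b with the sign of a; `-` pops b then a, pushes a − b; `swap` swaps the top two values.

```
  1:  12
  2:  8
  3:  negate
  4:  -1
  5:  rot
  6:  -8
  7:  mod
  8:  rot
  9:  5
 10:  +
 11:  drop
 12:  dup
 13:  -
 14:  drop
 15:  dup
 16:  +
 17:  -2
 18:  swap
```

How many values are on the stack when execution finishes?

12     → 12
8      → 12 8
negate → 12 -8
-1     → 12 -8 -1
rot    → -8 -1 12
-8     → -8 -1 12 -8
mod    → -8 -1 4
rot    → -1 4 -8
5      → -1 4 -8 5
+      → -1 4 -3
drop   → -1 4
dup    → -1 4 4
-      → -1 0
drop   → -1
dup    → -1 -1
+      → -2
-2     → -2 -2
swap   → -2 -2

2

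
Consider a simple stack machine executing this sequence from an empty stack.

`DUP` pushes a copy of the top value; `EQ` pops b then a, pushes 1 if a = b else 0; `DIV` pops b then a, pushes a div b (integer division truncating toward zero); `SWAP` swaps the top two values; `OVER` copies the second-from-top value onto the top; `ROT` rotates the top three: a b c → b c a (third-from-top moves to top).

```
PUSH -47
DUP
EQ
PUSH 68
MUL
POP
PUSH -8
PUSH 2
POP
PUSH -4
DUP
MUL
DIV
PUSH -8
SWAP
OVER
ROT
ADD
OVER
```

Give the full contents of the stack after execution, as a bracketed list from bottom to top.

PUSH -47 -> [-47]
DUP      -> [-47, -47]
EQ       -> [1]
PUSH 68  -> [1, 68]
MUL      -> [68]
POP      -> []
PUSH -8  -> [-8]
PUSH 2   -> [-8, 2]
POP      -> [-8]
PUSH -4  -> [-8, -4]
DUP      -> [-8, -4, -4]
MUL      -> [-8, 16]
DIV      -> [0]
PUSH -8  -> [0, -8]
SWAP     -> [-8, 0]
OVER     -> [-8, 0, -8]
ROT      -> [0, -8, -8]
ADD      -> [0, -16]
OVER     -> [0, -16, 0]

[0, -16, 0]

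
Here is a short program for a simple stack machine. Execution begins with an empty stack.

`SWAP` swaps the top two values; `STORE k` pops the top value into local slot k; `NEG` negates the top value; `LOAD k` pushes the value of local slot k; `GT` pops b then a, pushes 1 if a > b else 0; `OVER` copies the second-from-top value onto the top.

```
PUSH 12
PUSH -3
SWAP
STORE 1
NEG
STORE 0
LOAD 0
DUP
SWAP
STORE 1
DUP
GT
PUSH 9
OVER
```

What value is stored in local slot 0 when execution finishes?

3

PUSH 12 : [12]
PUSH -3 : [12, -3]
SWAP    : [-3, 12]
STORE 1 : [-3]
NEG     : [3]
STORE 0 : []
LOAD 0  : [3]
DUP     : [3, 3]
SWAP    : [3, 3]
STORE 1 : [3]
DUP     : [3, 3]
GT      : [0]
PUSH 9  : [0, 9]
OVER    : [0, 9, 0]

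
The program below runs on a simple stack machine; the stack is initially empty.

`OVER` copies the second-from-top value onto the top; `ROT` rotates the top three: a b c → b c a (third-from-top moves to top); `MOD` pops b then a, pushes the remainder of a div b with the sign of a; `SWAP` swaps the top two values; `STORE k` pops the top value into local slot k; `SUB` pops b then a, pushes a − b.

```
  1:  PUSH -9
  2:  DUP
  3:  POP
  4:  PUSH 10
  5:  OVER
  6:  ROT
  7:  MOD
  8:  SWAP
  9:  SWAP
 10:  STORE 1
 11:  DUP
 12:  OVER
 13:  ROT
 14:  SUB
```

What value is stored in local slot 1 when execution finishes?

PUSH -9 : [-9]
DUP     : [-9, -9]
POP     : [-9]
PUSH 10 : [-9, 10]
OVER    : [-9, 10, -9]
ROT     : [10, -9, -9]
MOD     : [10, 0]
SWAP    : [0, 10]
SWAP    : [10, 0]
STORE 1 : [10]
DUP     : [10, 10]
OVER    : [10, 10, 10]
ROT     : [10, 10, 10]
SUB     : [10, 0]

0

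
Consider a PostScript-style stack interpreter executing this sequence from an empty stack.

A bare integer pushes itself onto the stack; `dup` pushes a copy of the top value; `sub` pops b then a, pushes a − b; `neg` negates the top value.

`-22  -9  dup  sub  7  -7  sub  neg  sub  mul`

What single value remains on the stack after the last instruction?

-22 → [-22]
-9  → [-22, -9]
dup → [-22, -9, -9]
sub → [-22, 0]
7   → [-22, 0, 7]
-7  → [-22, 0, 7, -7]
sub → [-22, 0, 14]
neg → [-22, 0, -14]
sub → [-22, 14]
mul → [-308]

-308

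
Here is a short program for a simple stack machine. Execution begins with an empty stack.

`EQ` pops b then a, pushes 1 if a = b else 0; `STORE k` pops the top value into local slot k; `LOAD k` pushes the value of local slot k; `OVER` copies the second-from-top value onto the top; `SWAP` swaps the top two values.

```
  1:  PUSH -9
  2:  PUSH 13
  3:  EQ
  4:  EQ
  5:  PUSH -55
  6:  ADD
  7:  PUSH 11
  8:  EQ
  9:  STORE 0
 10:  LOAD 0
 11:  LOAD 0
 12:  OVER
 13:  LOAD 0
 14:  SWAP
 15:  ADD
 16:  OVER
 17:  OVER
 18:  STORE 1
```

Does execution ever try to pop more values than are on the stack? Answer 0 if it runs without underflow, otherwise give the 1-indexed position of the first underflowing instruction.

PUSH -9 : [-9]
PUSH 13 : [-9, 13]
EQ      : [0]
EQ  — needs 2 operands, stack has 1 → underflow

4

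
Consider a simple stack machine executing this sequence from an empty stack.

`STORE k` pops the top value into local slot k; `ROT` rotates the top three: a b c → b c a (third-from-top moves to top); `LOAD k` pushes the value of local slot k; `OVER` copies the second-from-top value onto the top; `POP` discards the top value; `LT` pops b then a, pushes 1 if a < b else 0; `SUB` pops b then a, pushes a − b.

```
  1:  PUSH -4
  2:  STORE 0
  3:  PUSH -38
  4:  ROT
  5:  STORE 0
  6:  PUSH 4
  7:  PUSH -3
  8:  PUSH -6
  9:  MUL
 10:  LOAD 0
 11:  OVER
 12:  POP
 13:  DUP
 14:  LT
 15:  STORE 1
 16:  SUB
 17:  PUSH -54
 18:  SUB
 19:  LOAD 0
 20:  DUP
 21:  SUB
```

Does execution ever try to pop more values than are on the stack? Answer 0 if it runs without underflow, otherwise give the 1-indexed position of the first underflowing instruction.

PUSH -4  -> [-4]
STORE 0  -> []
PUSH -38 -> [-38]
ROT  — needs 3 operands, stack has 1 → underflow

4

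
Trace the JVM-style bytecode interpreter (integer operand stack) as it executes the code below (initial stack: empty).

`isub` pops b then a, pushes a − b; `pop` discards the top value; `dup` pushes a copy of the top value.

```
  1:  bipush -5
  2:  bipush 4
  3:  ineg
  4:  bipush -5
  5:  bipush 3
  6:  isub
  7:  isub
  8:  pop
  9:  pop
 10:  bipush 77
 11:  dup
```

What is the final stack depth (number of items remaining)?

bipush -5 → -5
bipush 4  → -5 4
ineg      → -5 -4
bipush -5 → -5 -4 -5
bipush 3  → -5 -4 -5 3
isub      → -5 -4 -8
isub      → -5 4
pop       → -5
pop       → (empty)
bipush 77 → 77
dup       → 77 77

2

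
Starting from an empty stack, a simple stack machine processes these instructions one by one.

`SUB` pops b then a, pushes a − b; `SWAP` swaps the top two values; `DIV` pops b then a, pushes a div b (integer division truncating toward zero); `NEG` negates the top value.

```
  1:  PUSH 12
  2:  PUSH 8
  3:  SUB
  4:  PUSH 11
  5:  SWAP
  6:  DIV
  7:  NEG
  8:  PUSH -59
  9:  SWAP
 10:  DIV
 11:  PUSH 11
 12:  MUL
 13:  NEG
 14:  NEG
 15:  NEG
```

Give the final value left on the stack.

-319

PUSH 12   [12]
PUSH 8    [12, 8]
SUB       [4]
PUSH 11   [4, 11]
SWAP      [11, 4]
DIV       [2]
NEG       [-2]
PUSH -59  [-2, -59]
SWAP      [-59, -2]
DIV       [29]
PUSH 11   [29, 11]
MUL       [319]
NEG       [-319]
NEG       [319]
NEG       [-319]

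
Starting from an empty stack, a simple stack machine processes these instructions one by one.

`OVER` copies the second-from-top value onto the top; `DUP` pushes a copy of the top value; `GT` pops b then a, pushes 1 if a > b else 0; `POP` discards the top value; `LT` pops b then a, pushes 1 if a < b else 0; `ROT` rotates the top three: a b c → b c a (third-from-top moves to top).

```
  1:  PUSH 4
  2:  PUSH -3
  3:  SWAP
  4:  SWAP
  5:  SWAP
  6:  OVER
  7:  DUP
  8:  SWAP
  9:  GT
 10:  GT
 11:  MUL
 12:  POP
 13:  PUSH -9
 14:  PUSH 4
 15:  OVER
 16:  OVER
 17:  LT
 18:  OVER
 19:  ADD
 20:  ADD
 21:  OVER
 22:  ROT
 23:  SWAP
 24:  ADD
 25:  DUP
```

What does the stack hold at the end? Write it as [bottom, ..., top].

PUSH 4  : [4]
PUSH -3 : [4, -3]
SWAP    : [-3, 4]
SWAP    : [4, -3]
SWAP    : [-3, 4]
OVER    : [-3, 4, -3]
DUP     : [-3, 4, -3, -3]
SWAP    : [-3, 4, -3, -3]
GT      : [-3, 4, 0]
GT      : [-3, 1]
MUL     : [-3]
POP     : []
PUSH -9 : [-9]
PUSH 4  : [-9, 4]
OVER    : [-9, 4, -9]
OVER    : [-9, 4, -9, 4]
LT      : [-9, 4, 1]
OVER    : [-9, 4, 1, 4]
ADD     : [-9, 4, 5]
ADD     : [-9, 9]
OVER    : [-9, 9, -9]
ROT     : [9, -9, -9]
SWAP    : [9, -9, -9]
ADD     : [9, -18]
DUP     : [9, -18, -18]

[9, -18, -18]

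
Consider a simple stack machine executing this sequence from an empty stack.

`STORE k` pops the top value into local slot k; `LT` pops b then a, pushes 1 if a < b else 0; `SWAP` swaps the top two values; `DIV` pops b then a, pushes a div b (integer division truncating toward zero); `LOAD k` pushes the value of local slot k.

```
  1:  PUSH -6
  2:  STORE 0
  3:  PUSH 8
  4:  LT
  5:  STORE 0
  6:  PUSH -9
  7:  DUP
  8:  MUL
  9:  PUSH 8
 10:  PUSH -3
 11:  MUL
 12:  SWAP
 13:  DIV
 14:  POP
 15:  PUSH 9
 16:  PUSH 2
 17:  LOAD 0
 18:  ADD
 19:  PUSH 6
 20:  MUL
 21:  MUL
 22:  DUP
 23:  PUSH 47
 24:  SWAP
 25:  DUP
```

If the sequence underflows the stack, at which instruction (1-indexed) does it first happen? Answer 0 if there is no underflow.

PUSH -6 -> [-6]
STORE 0 -> []
PUSH 8  -> [8]
LT  — needs 2 operands, stack has 1 → underflow

4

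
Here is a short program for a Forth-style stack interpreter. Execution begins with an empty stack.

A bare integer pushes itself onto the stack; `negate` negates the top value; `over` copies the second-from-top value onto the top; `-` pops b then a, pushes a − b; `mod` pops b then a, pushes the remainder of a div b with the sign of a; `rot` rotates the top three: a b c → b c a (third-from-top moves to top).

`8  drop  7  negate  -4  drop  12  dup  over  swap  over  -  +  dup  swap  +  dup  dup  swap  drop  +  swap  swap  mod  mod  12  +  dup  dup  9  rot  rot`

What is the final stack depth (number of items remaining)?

8       [8]
drop    []
7       [7]
negate  [-7]
-4      [-7, -4]
drop    [-7]
12      [-7, 12]
dup     [-7, 12, 12]
over    [-7, 12, 12, 12]
swap    [-7, 12, 12, 12]
over    [-7, 12, 12, 12, 12]
-       [-7, 12, 12, 0]
+       [-7, 12, 12]
dup     [-7, 12, 12, 12]
swap    [-7, 12, 12, 12]
+       [-7, 12, 24]
dup     [-7, 12, 24, 24]
dup     [-7, 12, 24, 24, 24]
swap    [-7, 12, 24, 24, 24]
drop    [-7, 12, 24, 24]
+       [-7, 12, 48]
swap    [-7, 48, 12]
swap    [-7, 12, 48]
mod     [-7, 12]
mod     [-7]
12      [-7, 12]
+       [5]
dup     [5, 5]
dup     [5, 5, 5]
9       [5, 5, 5, 9]
rot     [5, 5, 9, 5]
rot     [5, 9, 5, 5]

4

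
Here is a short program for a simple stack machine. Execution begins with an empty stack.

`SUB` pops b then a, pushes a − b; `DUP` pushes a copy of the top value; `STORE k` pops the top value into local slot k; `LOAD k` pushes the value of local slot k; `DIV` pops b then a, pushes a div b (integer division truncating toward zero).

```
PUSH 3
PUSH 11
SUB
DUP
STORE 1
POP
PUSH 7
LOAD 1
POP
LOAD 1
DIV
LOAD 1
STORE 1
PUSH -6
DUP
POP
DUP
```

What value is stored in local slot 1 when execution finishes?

-8

PUSH 3  -> [3]
PUSH 11 -> [3, 11]
SUB     -> [-8]
DUP     -> [-8, -8]
STORE 1 -> [-8]
POP     -> []
PUSH 7  -> [7]
LOAD 1  -> [7, -8]
POP     -> [7]
LOAD 1  -> [7, -8]
DIV     -> [0]
LOAD 1  -> [0, -8]
STORE 1 -> [0]
PUSH -6 -> [0, -6]
DUP     -> [0, -6, -6]
POP     -> [0, -6]
DUP     -> [0, -6, -6]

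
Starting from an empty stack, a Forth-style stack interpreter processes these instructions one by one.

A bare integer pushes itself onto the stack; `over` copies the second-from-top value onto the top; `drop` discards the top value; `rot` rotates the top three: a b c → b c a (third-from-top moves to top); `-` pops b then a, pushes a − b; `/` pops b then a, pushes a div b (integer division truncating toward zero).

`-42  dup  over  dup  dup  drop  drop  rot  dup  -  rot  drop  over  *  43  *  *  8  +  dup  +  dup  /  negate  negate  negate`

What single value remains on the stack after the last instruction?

-1

-42    → [-42]
dup    → [-42, -42]
over   → [-42, -42, -42]
dup    → [-42, -42, -42, -42]
dup    → [-42, -42, -42, -42, -42]
drop   → [-42, -42, -42, -42]
drop   → [-42, -42, -42]
rot    → [-42, -42, -42]
dup    → [-42, -42, -42, -42]
-      → [-42, -42, 0]
rot    → [-42, 0, -42]
drop   → [-42, 0]
over   → [-42, 0, -42]
*      → [-42, 0]
43     → [-42, 0, 43]
*      → [-42, 0]
*      → [0]
8      → [0, 8]
+      → [8]
dup    → [8, 8]
+      → [16]
dup    → [16, 16]
/      → [1]
negate → [-1]
negate → [1]
negate → [-1]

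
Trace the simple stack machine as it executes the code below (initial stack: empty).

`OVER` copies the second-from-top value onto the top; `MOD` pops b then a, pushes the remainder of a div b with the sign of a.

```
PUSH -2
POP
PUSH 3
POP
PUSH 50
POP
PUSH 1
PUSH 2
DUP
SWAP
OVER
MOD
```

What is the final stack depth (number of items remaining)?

3

PUSH -2  -2
POP      (empty)
PUSH 3   3
POP      (empty)
PUSH 50  50
POP      (empty)
PUSH 1   1
PUSH 2   1 2
DUP      1 2 2
SWAP     1 2 2
OVER     1 2 2 2
MOD      1 2 0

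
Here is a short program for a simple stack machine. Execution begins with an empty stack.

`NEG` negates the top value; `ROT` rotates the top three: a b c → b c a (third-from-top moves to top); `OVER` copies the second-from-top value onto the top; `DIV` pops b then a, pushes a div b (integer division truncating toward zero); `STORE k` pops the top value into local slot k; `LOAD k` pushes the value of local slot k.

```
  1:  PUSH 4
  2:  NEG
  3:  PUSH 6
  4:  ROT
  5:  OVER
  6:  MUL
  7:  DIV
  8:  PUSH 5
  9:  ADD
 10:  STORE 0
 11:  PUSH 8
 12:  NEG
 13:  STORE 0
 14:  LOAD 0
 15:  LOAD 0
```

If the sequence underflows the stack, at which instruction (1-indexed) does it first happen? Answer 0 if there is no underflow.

PUSH 4 → 4
NEG    → -4
PUSH 6 → -4 6
ROT  — needs 3 operands, stack has 2 → underflow

4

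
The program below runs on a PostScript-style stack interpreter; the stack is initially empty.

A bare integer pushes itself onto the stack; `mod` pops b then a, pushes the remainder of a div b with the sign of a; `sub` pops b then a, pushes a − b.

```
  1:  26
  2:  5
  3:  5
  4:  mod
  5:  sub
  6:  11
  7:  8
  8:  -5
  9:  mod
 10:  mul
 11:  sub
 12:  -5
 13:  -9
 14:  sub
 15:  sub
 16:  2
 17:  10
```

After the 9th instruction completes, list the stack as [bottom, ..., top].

26  : [26]
5   : [26, 5]
5   : [26, 5, 5]
mod : [26, 0]
sub : [26]
11  : [26, 11]
8   : [26, 11, 8]
-5  : [26, 11, 8, -5]
mod : [26, 11, 3]

[26, 11, 3]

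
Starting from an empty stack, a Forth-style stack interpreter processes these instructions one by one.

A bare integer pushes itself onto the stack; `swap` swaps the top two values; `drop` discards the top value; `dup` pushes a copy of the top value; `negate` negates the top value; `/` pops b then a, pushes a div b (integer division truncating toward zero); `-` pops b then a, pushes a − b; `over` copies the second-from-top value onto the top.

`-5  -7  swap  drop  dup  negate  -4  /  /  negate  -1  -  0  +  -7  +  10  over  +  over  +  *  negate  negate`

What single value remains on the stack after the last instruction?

-5      [-5]
-7      [-5, -7]
swap    [-7, -5]
drop    [-7]
dup     [-7, -7]
negate  [-7, 7]
-4      [-7, 7, -4]
/       [-7, -1]
/       [7]
negate  [-7]
-1      [-7, -1]
-       [-6]
0       [-6, 0]
+       [-6]
-7      [-6, -7]
+       [-13]
10      [-13, 10]
over    [-13, 10, -13]
+       [-13, -3]
over    [-13, -3, -13]
+       [-13, -16]
*       [208]
negate  [-208]
negate  [208]

208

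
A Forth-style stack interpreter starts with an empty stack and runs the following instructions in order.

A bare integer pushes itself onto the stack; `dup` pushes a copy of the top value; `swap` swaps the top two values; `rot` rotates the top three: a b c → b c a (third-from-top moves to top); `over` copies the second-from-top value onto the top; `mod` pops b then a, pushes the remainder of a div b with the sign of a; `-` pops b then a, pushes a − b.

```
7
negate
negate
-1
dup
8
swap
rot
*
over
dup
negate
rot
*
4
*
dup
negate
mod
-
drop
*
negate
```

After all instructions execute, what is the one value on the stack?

-56

7       [7]
negate  [-7]
negate  [7]
-1      [7, -1]
dup     [7, -1, -1]
8       [7, -1, -1, 8]
swap    [7, -1, 8, -1]
rot     [7, 8, -1, -1]
*       [7, 8, 1]
over    [7, 8, 1, 8]
dup     [7, 8, 1, 8, 8]
negate  [7, 8, 1, 8, -8]
rot     [7, 8, 8, -8, 1]
*       [7, 8, 8, -8]
4       [7, 8, 8, -8, 4]
*       [7, 8, 8, -32]
dup     [7, 8, 8, -32, -32]
negate  [7, 8, 8, -32, 32]
mod     [7, 8, 8, 0]
-       [7, 8, 8]
drop    [7, 8]
*       [56]
negate  [-56]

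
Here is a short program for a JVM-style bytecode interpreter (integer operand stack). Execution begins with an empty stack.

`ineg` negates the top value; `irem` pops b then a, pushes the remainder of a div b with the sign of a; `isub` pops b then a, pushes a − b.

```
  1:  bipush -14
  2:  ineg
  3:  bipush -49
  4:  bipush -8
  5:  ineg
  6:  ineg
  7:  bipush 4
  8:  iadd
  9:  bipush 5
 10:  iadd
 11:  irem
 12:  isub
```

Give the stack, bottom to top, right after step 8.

bipush -14  -14
ineg        14
bipush -49  14 -49
bipush -8   14 -49 -8
ineg        14 -49 8
ineg        14 -49 -8
bipush 4    14 -49 -8 4
iadd        14 -49 -4

[14, -49, -4]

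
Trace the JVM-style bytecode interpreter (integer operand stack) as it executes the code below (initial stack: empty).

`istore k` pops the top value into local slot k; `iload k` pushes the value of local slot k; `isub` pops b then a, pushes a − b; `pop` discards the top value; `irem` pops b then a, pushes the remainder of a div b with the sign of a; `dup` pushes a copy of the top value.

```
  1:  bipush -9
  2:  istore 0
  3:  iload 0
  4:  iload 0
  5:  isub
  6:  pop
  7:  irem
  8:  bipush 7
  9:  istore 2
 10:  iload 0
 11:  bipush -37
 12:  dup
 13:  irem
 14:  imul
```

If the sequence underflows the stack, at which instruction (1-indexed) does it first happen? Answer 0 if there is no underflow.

bipush -9 : -9
istore 0  : (empty)
iload 0   : -9
iload 0   : -9 -9
isub      : 0
pop       : (empty)
irem  — needs 2 operands, stack has 0 → underflow

7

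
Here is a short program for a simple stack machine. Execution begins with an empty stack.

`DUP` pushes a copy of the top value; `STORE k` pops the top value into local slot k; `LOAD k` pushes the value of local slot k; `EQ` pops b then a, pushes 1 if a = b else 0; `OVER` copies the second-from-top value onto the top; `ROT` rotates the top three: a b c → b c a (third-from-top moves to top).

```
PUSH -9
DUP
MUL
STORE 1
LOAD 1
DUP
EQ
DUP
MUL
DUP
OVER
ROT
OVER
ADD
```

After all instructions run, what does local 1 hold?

81

PUSH -9 → -9
DUP     → -9 -9
MUL     → 81
STORE 1 → (empty)
LOAD 1  → 81
DUP     → 81 81
EQ      → 1
DUP     → 1 1
MUL     → 1
DUP     → 1 1
OVER    → 1 1 1
ROT     → 1 1 1
OVER    → 1 1 1 1
ADD     → 1 1 2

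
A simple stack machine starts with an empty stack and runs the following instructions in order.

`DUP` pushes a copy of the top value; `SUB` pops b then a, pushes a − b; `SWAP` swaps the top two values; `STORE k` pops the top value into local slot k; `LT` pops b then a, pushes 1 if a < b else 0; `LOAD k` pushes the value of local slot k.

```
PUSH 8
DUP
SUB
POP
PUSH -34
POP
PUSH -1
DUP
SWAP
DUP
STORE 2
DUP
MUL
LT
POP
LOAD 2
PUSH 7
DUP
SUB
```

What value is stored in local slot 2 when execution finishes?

PUSH 8   → 8
DUP      → 8 8
SUB      → 0
POP      → (empty)
PUSH -34 → -34
POP      → (empty)
PUSH -1  → -1
DUP      → -1 -1
SWAP     → -1 -1
DUP      → -1 -1 -1
STORE 2  → -1 -1
DUP      → -1 -1 -1
MUL      → -1 1
LT       → 1
POP      → (empty)
LOAD 2   → -1
PUSH 7   → -1 7
DUP      → -1 7 7
SUB      → -1 0

-1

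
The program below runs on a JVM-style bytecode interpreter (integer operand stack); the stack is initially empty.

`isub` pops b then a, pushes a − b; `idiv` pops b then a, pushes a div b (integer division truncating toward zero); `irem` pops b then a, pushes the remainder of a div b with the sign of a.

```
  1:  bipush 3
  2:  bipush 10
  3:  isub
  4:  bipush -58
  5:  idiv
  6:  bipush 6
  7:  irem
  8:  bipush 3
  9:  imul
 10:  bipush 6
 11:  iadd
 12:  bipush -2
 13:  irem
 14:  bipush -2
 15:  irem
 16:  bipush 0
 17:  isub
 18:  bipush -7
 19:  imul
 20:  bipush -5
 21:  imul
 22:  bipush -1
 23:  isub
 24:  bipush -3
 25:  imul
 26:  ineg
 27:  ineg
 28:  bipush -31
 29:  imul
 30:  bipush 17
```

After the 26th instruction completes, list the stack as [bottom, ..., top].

bipush 3   : 3
bipush 10  : 3 10
isub       : -7
bipush -58 : -7 -58
idiv       : 0
bipush 6   : 0 6
irem       : 0
bipush 3   : 0 3
imul       : 0
bipush 6   : 0 6
iadd       : 6
bipush -2  : 6 -2
irem       : 0
bipush -2  : 0 -2
irem       : 0
bipush 0   : 0 0
isub       : 0
bipush -7  : 0 -7
imul       : 0
bipush -5  : 0 -5
imul       : 0
bipush -1  : 0 -1
isub       : 1
bipush -3  : 1 -3
imul       : -3
ineg       : 3

[3]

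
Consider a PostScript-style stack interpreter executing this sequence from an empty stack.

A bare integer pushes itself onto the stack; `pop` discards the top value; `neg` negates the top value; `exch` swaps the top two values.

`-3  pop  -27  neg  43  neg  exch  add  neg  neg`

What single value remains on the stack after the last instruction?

-16

-3   -> [-3]
pop  -> []
-27  -> [-27]
neg  -> [27]
43   -> [27, 43]
neg  -> [27, -43]
exch -> [-43, 27]
add  -> [-16]
neg  -> [16]
neg  -> [-16]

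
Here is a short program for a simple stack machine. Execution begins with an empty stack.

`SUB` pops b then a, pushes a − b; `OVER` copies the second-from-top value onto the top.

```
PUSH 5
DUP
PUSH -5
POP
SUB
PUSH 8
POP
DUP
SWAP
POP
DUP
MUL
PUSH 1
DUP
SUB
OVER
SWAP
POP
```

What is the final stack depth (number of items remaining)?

2

PUSH 5  : [5]
DUP     : [5, 5]
PUSH -5 : [5, 5, -5]
POP     : [5, 5]
SUB     : [0]
PUSH 8  : [0, 8]
POP     : [0]
DUP     : [0, 0]
SWAP    : [0, 0]
POP     : [0]
DUP     : [0, 0]
MUL     : [0]
PUSH 1  : [0, 1]
DUP     : [0, 1, 1]
SUB     : [0, 0]
OVER    : [0, 0, 0]
SWAP    : [0, 0, 0]
POP     : [0, 0]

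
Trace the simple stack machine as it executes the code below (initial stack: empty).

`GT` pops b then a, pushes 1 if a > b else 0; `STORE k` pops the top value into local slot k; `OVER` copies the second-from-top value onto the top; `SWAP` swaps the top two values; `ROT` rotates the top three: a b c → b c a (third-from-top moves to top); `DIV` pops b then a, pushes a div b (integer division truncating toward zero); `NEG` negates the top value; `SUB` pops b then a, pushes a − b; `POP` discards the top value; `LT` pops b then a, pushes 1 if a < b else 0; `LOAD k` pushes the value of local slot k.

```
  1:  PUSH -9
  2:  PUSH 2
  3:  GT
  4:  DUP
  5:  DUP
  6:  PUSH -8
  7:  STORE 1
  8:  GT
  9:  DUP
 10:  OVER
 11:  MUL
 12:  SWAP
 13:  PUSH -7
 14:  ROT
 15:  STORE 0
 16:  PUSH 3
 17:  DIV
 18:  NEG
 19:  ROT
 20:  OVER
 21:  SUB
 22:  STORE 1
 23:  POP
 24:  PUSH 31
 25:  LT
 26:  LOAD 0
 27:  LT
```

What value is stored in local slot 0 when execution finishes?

0

PUSH -9 : -9
PUSH 2  : -9 2
GT      : 0
DUP     : 0 0
DUP     : 0 0 0
PUSH -8 : 0 0 0 -8
STORE 1 : 0 0 0
GT      : 0 0
DUP     : 0 0 0
OVER    : 0 0 0 0
MUL     : 0 0 0
SWAP    : 0 0 0
PUSH -7 : 0 0 0 -7
ROT     : 0 0 -7 0
STORE 0 : 0 0 -7
PUSH 3  : 0 0 -7 3
DIV     : 0 0 -2
NEG     : 0 0 2
ROT     : 0 2 0
OVER    : 0 2 0 2
SUB     : 0 2 -2
STORE 1 : 0 2
POP     : 0
PUSH 31 : 0 31
LT      : 1
LOAD 0  : 1 0
LT      : 0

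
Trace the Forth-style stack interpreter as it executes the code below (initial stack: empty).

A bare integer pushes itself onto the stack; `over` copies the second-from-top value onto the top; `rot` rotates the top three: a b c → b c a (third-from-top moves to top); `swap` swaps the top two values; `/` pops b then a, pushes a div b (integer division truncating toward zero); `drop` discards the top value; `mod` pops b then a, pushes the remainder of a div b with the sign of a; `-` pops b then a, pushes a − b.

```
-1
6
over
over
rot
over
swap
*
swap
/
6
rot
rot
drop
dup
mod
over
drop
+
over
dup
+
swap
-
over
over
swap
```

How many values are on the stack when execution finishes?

4

-1   : -1
6    : -1 6
over : -1 6 -1
over : -1 6 -1 6
rot  : -1 -1 6 6
over : -1 -1 6 6 6
swap : -1 -1 6 6 6
*    : -1 -1 6 36
swap : -1 -1 36 6
/    : -1 -1 6
6    : -1 -1 6 6
rot  : -1 6 6 -1
rot  : -1 6 -1 6
drop : -1 6 -1
dup  : -1 6 -1 -1
mod  : -1 6 0
over : -1 6 0 6
drop : -1 6 0
+    : -1 6
over : -1 6 -1
dup  : -1 6 -1 -1
+    : -1 6 -2
swap : -1 -2 6
-    : -1 -8
over : -1 -8 -1
over : -1 -8 -1 -8
swap : -1 -8 -8 -1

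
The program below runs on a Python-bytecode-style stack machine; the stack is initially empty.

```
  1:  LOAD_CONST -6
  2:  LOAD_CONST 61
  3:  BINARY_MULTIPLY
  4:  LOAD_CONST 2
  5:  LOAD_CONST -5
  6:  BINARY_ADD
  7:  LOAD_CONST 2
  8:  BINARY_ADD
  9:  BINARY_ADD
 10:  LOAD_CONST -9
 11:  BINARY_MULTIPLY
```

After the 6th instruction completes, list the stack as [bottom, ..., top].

[-366, -3]

LOAD_CONST -6   : -6
LOAD_CONST 61   : -6 61
BINARY_MULTIPLY : -366
LOAD_CONST 2    : -366 2
LOAD_CONST -5   : -366 2 -5
BINARY_ADD      : -366 -3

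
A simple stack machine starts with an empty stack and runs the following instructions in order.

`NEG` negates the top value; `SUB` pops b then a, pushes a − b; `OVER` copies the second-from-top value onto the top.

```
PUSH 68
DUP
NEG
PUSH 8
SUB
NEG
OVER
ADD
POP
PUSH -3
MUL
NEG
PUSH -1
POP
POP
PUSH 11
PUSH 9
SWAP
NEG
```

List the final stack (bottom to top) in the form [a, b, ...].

PUSH 68 → [68]
DUP     → [68, 68]
NEG     → [68, -68]
PUSH 8  → [68, -68, 8]
SUB     → [68, -76]
NEG     → [68, 76]
OVER    → [68, 76, 68]
ADD     → [68, 144]
POP     → [68]
PUSH -3 → [68, -3]
MUL     → [-204]
NEG     → [204]
PUSH -1 → [204, -1]
POP     → [204]
POP     → []
PUSH 11 → [11]
PUSH 9  → [11, 9]
SWAP    → [9, 11]
NEG     → [9, -11]

[9, -11]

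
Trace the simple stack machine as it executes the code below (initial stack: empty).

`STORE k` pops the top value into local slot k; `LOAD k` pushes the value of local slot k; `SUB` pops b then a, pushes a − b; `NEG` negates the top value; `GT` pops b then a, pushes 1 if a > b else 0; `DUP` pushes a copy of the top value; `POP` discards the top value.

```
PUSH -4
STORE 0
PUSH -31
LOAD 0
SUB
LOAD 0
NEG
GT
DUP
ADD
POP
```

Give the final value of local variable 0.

PUSH -4  → -4
STORE 0  → (empty)
PUSH -31 → -31
LOAD 0   → -31 -4
SUB      → -27
LOAD 0   → -27 -4
NEG      → -27 4
GT       → 0
DUP      → 0 0
ADD      → 0
POP      → (empty)

-4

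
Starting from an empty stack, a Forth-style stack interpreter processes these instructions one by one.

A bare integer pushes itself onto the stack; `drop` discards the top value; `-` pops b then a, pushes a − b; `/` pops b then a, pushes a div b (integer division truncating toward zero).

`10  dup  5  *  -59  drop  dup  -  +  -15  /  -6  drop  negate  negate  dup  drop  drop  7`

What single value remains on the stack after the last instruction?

7

10      10
dup     10 10
5       10 10 5
*       10 50
-59     10 50 -59
drop    10 50
dup     10 50 50
-       10 0
+       10
-15     10 -15
/       0
-6      0 -6
drop    0
negate  0
negate  0
dup     0 0
drop    0
drop    (empty)
7       7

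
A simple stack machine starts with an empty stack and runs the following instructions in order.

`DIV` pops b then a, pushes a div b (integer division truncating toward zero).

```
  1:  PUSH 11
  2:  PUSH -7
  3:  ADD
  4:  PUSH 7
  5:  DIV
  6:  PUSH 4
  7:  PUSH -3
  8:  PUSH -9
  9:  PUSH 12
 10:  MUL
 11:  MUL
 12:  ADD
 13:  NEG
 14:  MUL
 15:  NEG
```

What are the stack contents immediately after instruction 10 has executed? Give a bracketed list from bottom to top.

[0, 4, -3, -108]

PUSH 11 : [11]
PUSH -7 : [11, -7]
ADD     : [4]
PUSH 7  : [4, 7]
DIV     : [0]
PUSH 4  : [0, 4]
PUSH -3 : [0, 4, -3]
PUSH -9 : [0, 4, -3, -9]
PUSH 12 : [0, 4, -3, -9, 12]
MUL     : [0, 4, -3, -108]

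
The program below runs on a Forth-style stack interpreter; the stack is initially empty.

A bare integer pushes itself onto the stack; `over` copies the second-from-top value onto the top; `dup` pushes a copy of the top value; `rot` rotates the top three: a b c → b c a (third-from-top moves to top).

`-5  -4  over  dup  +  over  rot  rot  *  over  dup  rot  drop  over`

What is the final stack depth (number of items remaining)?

5

-5   -> -5
-4   -> -5 -4
over -> -5 -4 -5
dup  -> -5 -4 -5 -5
+    -> -5 -4 -10
over -> -5 -4 -10 -4
rot  -> -5 -10 -4 -4
rot  -> -5 -4 -4 -10
*    -> -5 -4 40
over -> -5 -4 40 -4
dup  -> -5 -4 40 -4 -4
rot  -> -5 -4 -4 -4 40
drop -> -5 -4 -4 -4
over -> -5 -4 -4 -4 -4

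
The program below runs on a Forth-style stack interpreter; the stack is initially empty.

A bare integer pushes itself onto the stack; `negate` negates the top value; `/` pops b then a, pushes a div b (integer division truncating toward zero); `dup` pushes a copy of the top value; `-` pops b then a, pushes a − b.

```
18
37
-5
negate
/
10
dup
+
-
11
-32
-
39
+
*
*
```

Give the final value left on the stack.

18     -> 18
37     -> 18 37
-5     -> 18 37 -5
negate -> 18 37 5
/      -> 18 7
10     -> 18 7 10
dup    -> 18 7 10 10
+      -> 18 7 20
-      -> 18 -13
11     -> 18 -13 11
-32    -> 18 -13 11 -32
-      -> 18 -13 43
39     -> 18 -13 43 39
+      -> 18 -13 82
*      -> 18 -1066
*      -> -19188

-19188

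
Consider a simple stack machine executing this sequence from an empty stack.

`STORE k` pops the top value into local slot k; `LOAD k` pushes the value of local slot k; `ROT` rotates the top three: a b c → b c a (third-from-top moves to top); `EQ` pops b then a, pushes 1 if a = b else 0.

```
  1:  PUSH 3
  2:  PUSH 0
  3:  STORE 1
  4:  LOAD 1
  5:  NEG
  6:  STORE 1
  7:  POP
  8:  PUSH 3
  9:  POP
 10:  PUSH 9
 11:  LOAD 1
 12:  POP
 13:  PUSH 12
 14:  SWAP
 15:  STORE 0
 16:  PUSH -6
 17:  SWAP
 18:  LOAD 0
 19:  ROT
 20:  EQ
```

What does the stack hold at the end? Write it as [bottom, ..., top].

PUSH 3   3
PUSH 0   3 0
STORE 1  3
LOAD 1   3 0
NEG      3 0
STORE 1  3
POP      (empty)
PUSH 3   3
POP      (empty)
PUSH 9   9
LOAD 1   9 0
POP      9
PUSH 12  9 12
SWAP     12 9
STORE 0  12
PUSH -6  12 -6
SWAP     -6 12
LOAD 0   -6 12 9
ROT      12 9 -6
EQ       12 0

[12, 0]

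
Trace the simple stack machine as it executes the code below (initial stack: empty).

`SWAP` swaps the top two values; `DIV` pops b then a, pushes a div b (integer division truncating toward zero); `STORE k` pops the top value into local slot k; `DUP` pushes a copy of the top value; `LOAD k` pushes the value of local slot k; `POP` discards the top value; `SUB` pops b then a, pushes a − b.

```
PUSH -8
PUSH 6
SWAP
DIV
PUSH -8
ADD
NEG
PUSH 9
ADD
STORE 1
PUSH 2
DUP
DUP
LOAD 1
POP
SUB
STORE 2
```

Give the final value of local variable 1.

PUSH -8 -> [-8]
PUSH 6  -> [-8, 6]
SWAP    -> [6, -8]
DIV     -> [0]
PUSH -8 -> [0, -8]
ADD     -> [-8]
NEG     -> [8]
PUSH 9  -> [8, 9]
ADD     -> [17]
STORE 1 -> []
PUSH 2  -> [2]
DUP     -> [2, 2]
DUP     -> [2, 2, 2]
LOAD 1  -> [2, 2, 2, 17]
POP     -> [2, 2, 2]
SUB     -> [2, 0]
STORE 2 -> [2]

17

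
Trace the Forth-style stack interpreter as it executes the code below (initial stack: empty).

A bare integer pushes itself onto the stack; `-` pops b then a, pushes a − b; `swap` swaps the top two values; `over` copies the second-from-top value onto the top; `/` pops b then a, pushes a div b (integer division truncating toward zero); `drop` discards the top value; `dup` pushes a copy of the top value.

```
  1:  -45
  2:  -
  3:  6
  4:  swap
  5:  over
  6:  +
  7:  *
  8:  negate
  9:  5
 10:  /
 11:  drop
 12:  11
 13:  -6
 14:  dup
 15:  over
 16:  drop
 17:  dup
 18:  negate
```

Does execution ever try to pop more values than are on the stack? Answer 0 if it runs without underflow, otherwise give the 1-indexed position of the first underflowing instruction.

2

-45 : [-45]
-  — needs 2 operands, stack has 1 → underflow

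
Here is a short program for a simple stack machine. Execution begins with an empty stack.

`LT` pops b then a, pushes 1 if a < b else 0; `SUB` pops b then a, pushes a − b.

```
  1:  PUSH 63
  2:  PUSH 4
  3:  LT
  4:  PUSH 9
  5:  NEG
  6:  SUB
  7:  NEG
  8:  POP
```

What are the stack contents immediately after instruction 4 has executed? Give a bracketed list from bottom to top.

[0, 9]

PUSH 63 → 63
PUSH 4  → 63 4
LT      → 0
PUSH 9  → 0 9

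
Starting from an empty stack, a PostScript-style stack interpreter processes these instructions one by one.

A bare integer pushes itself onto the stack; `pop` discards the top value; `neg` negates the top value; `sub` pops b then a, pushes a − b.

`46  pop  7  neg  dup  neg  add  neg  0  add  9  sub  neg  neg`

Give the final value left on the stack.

-9

46  -> [46]
pop -> []
7   -> [7]
neg -> [-7]
dup -> [-7, -7]
neg -> [-7, 7]
add -> [0]
neg -> [0]
0   -> [0, 0]
add -> [0]
9   -> [0, 9]
sub -> [-9]
neg -> [9]
neg -> [-9]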